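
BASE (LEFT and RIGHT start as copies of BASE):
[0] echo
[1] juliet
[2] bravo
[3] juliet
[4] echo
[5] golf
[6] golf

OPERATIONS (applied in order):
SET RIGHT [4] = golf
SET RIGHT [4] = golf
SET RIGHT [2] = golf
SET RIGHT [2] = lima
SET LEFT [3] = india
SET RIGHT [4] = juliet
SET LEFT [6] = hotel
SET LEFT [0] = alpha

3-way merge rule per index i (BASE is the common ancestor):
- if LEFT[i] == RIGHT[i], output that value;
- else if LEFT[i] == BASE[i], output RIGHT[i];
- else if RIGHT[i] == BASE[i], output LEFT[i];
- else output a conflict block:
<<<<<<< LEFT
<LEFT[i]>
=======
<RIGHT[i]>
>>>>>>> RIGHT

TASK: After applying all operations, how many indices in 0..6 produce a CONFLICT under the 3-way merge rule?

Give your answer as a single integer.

Answer: 0

Derivation:
Final LEFT:  [alpha, juliet, bravo, india, echo, golf, hotel]
Final RIGHT: [echo, juliet, lima, juliet, juliet, golf, golf]
i=0: L=alpha, R=echo=BASE -> take LEFT -> alpha
i=1: L=juliet R=juliet -> agree -> juliet
i=2: L=bravo=BASE, R=lima -> take RIGHT -> lima
i=3: L=india, R=juliet=BASE -> take LEFT -> india
i=4: L=echo=BASE, R=juliet -> take RIGHT -> juliet
i=5: L=golf R=golf -> agree -> golf
i=6: L=hotel, R=golf=BASE -> take LEFT -> hotel
Conflict count: 0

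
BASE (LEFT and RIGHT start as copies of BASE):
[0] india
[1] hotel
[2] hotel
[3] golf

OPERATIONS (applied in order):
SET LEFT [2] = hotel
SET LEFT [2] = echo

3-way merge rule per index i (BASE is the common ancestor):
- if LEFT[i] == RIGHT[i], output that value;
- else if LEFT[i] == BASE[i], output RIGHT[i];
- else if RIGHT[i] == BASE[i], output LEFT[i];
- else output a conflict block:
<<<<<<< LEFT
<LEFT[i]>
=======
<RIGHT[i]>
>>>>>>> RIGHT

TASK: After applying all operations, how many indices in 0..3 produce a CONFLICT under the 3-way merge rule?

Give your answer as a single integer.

Final LEFT:  [india, hotel, echo, golf]
Final RIGHT: [india, hotel, hotel, golf]
i=0: L=india R=india -> agree -> india
i=1: L=hotel R=hotel -> agree -> hotel
i=2: L=echo, R=hotel=BASE -> take LEFT -> echo
i=3: L=golf R=golf -> agree -> golf
Conflict count: 0

Answer: 0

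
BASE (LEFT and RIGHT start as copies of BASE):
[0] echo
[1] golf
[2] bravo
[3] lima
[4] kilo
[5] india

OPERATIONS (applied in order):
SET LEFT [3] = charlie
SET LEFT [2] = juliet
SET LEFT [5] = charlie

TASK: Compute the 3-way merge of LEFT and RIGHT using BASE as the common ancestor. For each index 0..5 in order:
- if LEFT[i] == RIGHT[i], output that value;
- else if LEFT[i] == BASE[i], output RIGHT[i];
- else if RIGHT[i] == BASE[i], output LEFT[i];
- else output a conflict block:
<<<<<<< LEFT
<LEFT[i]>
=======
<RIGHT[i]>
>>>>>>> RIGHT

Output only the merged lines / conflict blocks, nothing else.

Final LEFT:  [echo, golf, juliet, charlie, kilo, charlie]
Final RIGHT: [echo, golf, bravo, lima, kilo, india]
i=0: L=echo R=echo -> agree -> echo
i=1: L=golf R=golf -> agree -> golf
i=2: L=juliet, R=bravo=BASE -> take LEFT -> juliet
i=3: L=charlie, R=lima=BASE -> take LEFT -> charlie
i=4: L=kilo R=kilo -> agree -> kilo
i=5: L=charlie, R=india=BASE -> take LEFT -> charlie

Answer: echo
golf
juliet
charlie
kilo
charlie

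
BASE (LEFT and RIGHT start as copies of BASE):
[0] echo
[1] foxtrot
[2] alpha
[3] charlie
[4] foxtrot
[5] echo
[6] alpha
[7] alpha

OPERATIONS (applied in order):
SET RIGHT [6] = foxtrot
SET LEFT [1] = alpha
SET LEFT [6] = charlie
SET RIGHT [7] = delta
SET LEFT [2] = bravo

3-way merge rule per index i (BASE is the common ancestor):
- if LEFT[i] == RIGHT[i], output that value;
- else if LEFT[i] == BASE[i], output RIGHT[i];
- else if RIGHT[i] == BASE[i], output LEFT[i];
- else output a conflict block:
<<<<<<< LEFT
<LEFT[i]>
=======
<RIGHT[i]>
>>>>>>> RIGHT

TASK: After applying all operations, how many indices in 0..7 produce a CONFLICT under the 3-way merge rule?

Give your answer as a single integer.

Answer: 1

Derivation:
Final LEFT:  [echo, alpha, bravo, charlie, foxtrot, echo, charlie, alpha]
Final RIGHT: [echo, foxtrot, alpha, charlie, foxtrot, echo, foxtrot, delta]
i=0: L=echo R=echo -> agree -> echo
i=1: L=alpha, R=foxtrot=BASE -> take LEFT -> alpha
i=2: L=bravo, R=alpha=BASE -> take LEFT -> bravo
i=3: L=charlie R=charlie -> agree -> charlie
i=4: L=foxtrot R=foxtrot -> agree -> foxtrot
i=5: L=echo R=echo -> agree -> echo
i=6: BASE=alpha L=charlie R=foxtrot all differ -> CONFLICT
i=7: L=alpha=BASE, R=delta -> take RIGHT -> delta
Conflict count: 1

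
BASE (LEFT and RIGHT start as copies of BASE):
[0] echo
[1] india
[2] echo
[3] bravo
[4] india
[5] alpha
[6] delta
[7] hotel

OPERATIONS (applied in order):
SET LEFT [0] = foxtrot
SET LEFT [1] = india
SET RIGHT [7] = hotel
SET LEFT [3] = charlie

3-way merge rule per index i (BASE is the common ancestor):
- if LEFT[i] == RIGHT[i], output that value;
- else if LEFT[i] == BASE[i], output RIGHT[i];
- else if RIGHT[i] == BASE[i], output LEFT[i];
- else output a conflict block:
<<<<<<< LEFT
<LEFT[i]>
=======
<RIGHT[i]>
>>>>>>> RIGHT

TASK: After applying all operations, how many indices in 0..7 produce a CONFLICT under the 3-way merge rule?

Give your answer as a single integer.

Final LEFT:  [foxtrot, india, echo, charlie, india, alpha, delta, hotel]
Final RIGHT: [echo, india, echo, bravo, india, alpha, delta, hotel]
i=0: L=foxtrot, R=echo=BASE -> take LEFT -> foxtrot
i=1: L=india R=india -> agree -> india
i=2: L=echo R=echo -> agree -> echo
i=3: L=charlie, R=bravo=BASE -> take LEFT -> charlie
i=4: L=india R=india -> agree -> india
i=5: L=alpha R=alpha -> agree -> alpha
i=6: L=delta R=delta -> agree -> delta
i=7: L=hotel R=hotel -> agree -> hotel
Conflict count: 0

Answer: 0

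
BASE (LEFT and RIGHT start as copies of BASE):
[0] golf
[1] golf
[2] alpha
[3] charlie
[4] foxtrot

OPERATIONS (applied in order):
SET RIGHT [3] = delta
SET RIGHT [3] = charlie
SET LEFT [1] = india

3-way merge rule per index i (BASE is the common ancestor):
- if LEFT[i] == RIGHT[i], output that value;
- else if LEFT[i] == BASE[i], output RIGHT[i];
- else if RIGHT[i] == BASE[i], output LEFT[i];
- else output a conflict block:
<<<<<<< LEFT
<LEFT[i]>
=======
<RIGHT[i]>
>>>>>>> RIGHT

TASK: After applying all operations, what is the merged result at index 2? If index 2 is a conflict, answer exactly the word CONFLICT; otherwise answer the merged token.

Final LEFT:  [golf, india, alpha, charlie, foxtrot]
Final RIGHT: [golf, golf, alpha, charlie, foxtrot]
i=0: L=golf R=golf -> agree -> golf
i=1: L=india, R=golf=BASE -> take LEFT -> india
i=2: L=alpha R=alpha -> agree -> alpha
i=3: L=charlie R=charlie -> agree -> charlie
i=4: L=foxtrot R=foxtrot -> agree -> foxtrot
Index 2 -> alpha

Answer: alpha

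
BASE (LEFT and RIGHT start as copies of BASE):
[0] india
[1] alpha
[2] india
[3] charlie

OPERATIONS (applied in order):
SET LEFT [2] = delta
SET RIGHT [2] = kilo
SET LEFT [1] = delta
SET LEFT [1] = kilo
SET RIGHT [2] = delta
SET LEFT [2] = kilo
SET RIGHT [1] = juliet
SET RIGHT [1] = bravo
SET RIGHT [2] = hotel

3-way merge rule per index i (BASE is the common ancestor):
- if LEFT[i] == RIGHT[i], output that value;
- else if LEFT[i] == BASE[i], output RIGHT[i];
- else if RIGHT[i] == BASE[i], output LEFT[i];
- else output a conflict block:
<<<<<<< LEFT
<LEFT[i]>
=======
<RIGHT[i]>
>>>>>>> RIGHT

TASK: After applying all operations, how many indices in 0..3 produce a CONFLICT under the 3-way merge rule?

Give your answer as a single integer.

Answer: 2

Derivation:
Final LEFT:  [india, kilo, kilo, charlie]
Final RIGHT: [india, bravo, hotel, charlie]
i=0: L=india R=india -> agree -> india
i=1: BASE=alpha L=kilo R=bravo all differ -> CONFLICT
i=2: BASE=india L=kilo R=hotel all differ -> CONFLICT
i=3: L=charlie R=charlie -> agree -> charlie
Conflict count: 2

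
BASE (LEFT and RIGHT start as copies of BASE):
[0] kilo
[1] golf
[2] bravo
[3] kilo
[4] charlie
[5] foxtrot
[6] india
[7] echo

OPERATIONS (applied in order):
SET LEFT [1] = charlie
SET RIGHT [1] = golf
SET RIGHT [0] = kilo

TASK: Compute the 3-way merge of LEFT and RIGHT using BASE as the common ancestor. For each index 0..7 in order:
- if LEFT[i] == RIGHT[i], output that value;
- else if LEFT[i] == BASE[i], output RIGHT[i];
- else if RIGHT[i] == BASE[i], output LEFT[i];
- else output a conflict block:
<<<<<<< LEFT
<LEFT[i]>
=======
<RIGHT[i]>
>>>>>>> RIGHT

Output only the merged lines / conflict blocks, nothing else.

Answer: kilo
charlie
bravo
kilo
charlie
foxtrot
india
echo

Derivation:
Final LEFT:  [kilo, charlie, bravo, kilo, charlie, foxtrot, india, echo]
Final RIGHT: [kilo, golf, bravo, kilo, charlie, foxtrot, india, echo]
i=0: L=kilo R=kilo -> agree -> kilo
i=1: L=charlie, R=golf=BASE -> take LEFT -> charlie
i=2: L=bravo R=bravo -> agree -> bravo
i=3: L=kilo R=kilo -> agree -> kilo
i=4: L=charlie R=charlie -> agree -> charlie
i=5: L=foxtrot R=foxtrot -> agree -> foxtrot
i=6: L=india R=india -> agree -> india
i=7: L=echo R=echo -> agree -> echo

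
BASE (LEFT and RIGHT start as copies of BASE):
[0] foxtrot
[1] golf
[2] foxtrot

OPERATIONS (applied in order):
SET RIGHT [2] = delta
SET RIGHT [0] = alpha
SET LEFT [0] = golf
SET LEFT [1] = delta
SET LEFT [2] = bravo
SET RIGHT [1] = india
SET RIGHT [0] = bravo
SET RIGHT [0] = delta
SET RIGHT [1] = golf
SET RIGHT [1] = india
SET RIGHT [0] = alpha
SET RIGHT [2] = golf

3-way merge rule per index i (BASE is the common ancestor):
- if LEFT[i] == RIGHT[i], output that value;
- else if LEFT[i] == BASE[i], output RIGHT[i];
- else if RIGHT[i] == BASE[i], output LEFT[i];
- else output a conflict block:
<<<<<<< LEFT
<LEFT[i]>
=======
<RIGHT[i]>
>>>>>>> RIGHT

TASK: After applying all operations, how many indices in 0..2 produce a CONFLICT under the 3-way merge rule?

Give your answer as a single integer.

Final LEFT:  [golf, delta, bravo]
Final RIGHT: [alpha, india, golf]
i=0: BASE=foxtrot L=golf R=alpha all differ -> CONFLICT
i=1: BASE=golf L=delta R=india all differ -> CONFLICT
i=2: BASE=foxtrot L=bravo R=golf all differ -> CONFLICT
Conflict count: 3

Answer: 3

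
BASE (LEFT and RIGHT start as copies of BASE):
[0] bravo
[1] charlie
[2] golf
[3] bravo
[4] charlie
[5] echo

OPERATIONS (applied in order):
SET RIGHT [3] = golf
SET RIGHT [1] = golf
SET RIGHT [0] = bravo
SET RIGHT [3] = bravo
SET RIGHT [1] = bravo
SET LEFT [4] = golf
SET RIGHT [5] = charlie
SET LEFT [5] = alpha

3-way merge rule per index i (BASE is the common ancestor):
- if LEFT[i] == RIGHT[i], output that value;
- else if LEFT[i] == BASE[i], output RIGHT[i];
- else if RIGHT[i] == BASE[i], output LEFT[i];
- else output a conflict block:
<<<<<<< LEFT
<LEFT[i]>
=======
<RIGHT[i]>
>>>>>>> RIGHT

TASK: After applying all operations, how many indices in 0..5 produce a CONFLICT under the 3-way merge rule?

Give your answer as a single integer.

Final LEFT:  [bravo, charlie, golf, bravo, golf, alpha]
Final RIGHT: [bravo, bravo, golf, bravo, charlie, charlie]
i=0: L=bravo R=bravo -> agree -> bravo
i=1: L=charlie=BASE, R=bravo -> take RIGHT -> bravo
i=2: L=golf R=golf -> agree -> golf
i=3: L=bravo R=bravo -> agree -> bravo
i=4: L=golf, R=charlie=BASE -> take LEFT -> golf
i=5: BASE=echo L=alpha R=charlie all differ -> CONFLICT
Conflict count: 1

Answer: 1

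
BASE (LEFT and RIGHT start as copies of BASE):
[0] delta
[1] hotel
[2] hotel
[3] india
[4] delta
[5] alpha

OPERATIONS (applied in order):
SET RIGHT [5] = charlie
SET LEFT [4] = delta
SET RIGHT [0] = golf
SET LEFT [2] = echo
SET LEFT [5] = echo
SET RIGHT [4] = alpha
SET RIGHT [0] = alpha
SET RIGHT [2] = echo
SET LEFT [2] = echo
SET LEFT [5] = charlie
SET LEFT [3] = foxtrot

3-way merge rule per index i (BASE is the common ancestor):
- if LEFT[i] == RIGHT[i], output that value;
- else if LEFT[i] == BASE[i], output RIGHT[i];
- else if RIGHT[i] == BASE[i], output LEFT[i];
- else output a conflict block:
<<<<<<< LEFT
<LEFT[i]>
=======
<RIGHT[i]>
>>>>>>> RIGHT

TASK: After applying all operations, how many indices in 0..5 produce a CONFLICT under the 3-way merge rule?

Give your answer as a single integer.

Final LEFT:  [delta, hotel, echo, foxtrot, delta, charlie]
Final RIGHT: [alpha, hotel, echo, india, alpha, charlie]
i=0: L=delta=BASE, R=alpha -> take RIGHT -> alpha
i=1: L=hotel R=hotel -> agree -> hotel
i=2: L=echo R=echo -> agree -> echo
i=3: L=foxtrot, R=india=BASE -> take LEFT -> foxtrot
i=4: L=delta=BASE, R=alpha -> take RIGHT -> alpha
i=5: L=charlie R=charlie -> agree -> charlie
Conflict count: 0

Answer: 0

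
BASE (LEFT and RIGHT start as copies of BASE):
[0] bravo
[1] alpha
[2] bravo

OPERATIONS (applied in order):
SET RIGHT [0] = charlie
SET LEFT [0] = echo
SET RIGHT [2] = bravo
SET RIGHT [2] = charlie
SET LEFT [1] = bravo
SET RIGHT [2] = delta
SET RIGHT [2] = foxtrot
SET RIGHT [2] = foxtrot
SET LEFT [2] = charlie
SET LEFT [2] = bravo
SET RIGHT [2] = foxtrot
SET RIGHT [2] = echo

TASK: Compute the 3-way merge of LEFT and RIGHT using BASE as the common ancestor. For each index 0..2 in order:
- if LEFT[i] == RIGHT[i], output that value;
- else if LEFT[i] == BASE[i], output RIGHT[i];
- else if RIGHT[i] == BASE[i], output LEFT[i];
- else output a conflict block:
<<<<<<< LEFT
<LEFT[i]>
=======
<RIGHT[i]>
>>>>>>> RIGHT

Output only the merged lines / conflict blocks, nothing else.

Answer: <<<<<<< LEFT
echo
=======
charlie
>>>>>>> RIGHT
bravo
echo

Derivation:
Final LEFT:  [echo, bravo, bravo]
Final RIGHT: [charlie, alpha, echo]
i=0: BASE=bravo L=echo R=charlie all differ -> CONFLICT
i=1: L=bravo, R=alpha=BASE -> take LEFT -> bravo
i=2: L=bravo=BASE, R=echo -> take RIGHT -> echo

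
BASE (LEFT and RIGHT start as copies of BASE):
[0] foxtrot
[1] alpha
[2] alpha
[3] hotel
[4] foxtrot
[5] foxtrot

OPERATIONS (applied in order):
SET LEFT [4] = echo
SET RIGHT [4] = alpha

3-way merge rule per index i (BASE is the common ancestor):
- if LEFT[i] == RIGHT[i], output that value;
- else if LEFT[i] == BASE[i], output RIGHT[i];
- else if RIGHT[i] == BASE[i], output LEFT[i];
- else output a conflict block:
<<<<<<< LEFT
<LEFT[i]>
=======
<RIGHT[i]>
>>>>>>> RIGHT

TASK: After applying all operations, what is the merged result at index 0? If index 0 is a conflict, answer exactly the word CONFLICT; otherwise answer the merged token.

Answer: foxtrot

Derivation:
Final LEFT:  [foxtrot, alpha, alpha, hotel, echo, foxtrot]
Final RIGHT: [foxtrot, alpha, alpha, hotel, alpha, foxtrot]
i=0: L=foxtrot R=foxtrot -> agree -> foxtrot
i=1: L=alpha R=alpha -> agree -> alpha
i=2: L=alpha R=alpha -> agree -> alpha
i=3: L=hotel R=hotel -> agree -> hotel
i=4: BASE=foxtrot L=echo R=alpha all differ -> CONFLICT
i=5: L=foxtrot R=foxtrot -> agree -> foxtrot
Index 0 -> foxtrot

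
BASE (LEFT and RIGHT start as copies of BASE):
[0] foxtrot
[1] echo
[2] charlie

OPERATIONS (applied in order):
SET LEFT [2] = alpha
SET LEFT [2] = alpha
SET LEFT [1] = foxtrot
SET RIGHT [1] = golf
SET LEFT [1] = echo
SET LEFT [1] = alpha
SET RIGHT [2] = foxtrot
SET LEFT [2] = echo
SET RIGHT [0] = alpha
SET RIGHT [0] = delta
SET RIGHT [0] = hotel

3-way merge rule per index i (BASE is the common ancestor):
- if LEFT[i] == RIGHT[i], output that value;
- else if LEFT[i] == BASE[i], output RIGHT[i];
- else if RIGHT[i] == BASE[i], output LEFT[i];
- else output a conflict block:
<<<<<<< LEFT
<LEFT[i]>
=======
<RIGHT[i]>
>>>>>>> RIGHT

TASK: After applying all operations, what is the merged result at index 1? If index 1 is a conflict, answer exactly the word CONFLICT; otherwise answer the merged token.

Final LEFT:  [foxtrot, alpha, echo]
Final RIGHT: [hotel, golf, foxtrot]
i=0: L=foxtrot=BASE, R=hotel -> take RIGHT -> hotel
i=1: BASE=echo L=alpha R=golf all differ -> CONFLICT
i=2: BASE=charlie L=echo R=foxtrot all differ -> CONFLICT
Index 1 -> CONFLICT

Answer: CONFLICT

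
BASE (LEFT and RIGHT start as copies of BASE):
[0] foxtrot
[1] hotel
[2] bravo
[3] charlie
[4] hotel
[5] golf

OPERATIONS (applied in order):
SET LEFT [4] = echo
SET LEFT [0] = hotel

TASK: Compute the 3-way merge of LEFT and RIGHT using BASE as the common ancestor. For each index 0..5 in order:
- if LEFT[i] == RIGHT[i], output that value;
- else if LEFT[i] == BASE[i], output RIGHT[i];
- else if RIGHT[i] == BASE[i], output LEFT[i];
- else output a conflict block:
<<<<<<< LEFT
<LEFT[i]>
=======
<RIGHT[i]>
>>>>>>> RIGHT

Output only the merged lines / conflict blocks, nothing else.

Answer: hotel
hotel
bravo
charlie
echo
golf

Derivation:
Final LEFT:  [hotel, hotel, bravo, charlie, echo, golf]
Final RIGHT: [foxtrot, hotel, bravo, charlie, hotel, golf]
i=0: L=hotel, R=foxtrot=BASE -> take LEFT -> hotel
i=1: L=hotel R=hotel -> agree -> hotel
i=2: L=bravo R=bravo -> agree -> bravo
i=3: L=charlie R=charlie -> agree -> charlie
i=4: L=echo, R=hotel=BASE -> take LEFT -> echo
i=5: L=golf R=golf -> agree -> golf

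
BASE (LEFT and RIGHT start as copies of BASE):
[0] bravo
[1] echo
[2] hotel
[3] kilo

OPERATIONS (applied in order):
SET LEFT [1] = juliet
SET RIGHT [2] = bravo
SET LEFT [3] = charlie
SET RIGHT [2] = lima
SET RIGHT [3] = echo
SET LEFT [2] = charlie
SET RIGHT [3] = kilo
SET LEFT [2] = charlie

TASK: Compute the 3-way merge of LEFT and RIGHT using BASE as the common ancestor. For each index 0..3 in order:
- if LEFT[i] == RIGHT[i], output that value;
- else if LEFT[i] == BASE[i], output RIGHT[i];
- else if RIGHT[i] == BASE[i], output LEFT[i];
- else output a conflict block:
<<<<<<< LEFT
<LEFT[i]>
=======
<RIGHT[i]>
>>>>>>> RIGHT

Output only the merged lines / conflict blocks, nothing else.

Answer: bravo
juliet
<<<<<<< LEFT
charlie
=======
lima
>>>>>>> RIGHT
charlie

Derivation:
Final LEFT:  [bravo, juliet, charlie, charlie]
Final RIGHT: [bravo, echo, lima, kilo]
i=0: L=bravo R=bravo -> agree -> bravo
i=1: L=juliet, R=echo=BASE -> take LEFT -> juliet
i=2: BASE=hotel L=charlie R=lima all differ -> CONFLICT
i=3: L=charlie, R=kilo=BASE -> take LEFT -> charlie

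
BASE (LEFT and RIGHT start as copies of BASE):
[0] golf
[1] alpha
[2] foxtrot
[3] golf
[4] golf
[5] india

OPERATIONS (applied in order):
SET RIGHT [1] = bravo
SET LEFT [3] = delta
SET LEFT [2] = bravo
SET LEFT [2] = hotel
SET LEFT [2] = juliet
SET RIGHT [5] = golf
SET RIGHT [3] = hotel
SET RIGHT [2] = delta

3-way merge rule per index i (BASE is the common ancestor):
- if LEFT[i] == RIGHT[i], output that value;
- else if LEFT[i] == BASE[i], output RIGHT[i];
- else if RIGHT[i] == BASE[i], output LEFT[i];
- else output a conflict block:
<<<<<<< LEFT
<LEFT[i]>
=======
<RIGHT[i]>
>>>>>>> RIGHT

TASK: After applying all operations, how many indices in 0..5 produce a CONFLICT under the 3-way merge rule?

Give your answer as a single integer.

Final LEFT:  [golf, alpha, juliet, delta, golf, india]
Final RIGHT: [golf, bravo, delta, hotel, golf, golf]
i=0: L=golf R=golf -> agree -> golf
i=1: L=alpha=BASE, R=bravo -> take RIGHT -> bravo
i=2: BASE=foxtrot L=juliet R=delta all differ -> CONFLICT
i=3: BASE=golf L=delta R=hotel all differ -> CONFLICT
i=4: L=golf R=golf -> agree -> golf
i=5: L=india=BASE, R=golf -> take RIGHT -> golf
Conflict count: 2

Answer: 2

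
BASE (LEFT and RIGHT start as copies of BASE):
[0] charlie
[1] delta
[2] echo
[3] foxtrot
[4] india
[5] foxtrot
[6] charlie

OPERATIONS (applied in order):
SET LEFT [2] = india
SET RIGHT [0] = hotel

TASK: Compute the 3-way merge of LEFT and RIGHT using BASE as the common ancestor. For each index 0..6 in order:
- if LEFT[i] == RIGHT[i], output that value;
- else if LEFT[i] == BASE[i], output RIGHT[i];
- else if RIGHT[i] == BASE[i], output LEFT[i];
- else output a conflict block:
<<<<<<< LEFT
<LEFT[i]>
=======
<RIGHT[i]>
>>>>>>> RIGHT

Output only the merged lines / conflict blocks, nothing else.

Final LEFT:  [charlie, delta, india, foxtrot, india, foxtrot, charlie]
Final RIGHT: [hotel, delta, echo, foxtrot, india, foxtrot, charlie]
i=0: L=charlie=BASE, R=hotel -> take RIGHT -> hotel
i=1: L=delta R=delta -> agree -> delta
i=2: L=india, R=echo=BASE -> take LEFT -> india
i=3: L=foxtrot R=foxtrot -> agree -> foxtrot
i=4: L=india R=india -> agree -> india
i=5: L=foxtrot R=foxtrot -> agree -> foxtrot
i=6: L=charlie R=charlie -> agree -> charlie

Answer: hotel
delta
india
foxtrot
india
foxtrot
charlie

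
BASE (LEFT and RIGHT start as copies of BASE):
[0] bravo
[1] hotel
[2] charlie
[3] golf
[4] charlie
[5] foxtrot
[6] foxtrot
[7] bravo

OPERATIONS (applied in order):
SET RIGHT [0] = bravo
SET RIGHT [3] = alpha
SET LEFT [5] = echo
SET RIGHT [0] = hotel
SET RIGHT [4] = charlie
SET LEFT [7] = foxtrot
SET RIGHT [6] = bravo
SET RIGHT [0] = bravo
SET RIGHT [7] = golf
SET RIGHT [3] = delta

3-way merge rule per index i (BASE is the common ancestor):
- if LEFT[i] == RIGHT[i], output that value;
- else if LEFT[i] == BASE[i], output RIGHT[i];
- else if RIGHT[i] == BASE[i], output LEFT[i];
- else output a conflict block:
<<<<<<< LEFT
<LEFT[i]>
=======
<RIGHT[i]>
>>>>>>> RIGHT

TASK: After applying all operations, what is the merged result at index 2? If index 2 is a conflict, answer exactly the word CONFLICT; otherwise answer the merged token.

Final LEFT:  [bravo, hotel, charlie, golf, charlie, echo, foxtrot, foxtrot]
Final RIGHT: [bravo, hotel, charlie, delta, charlie, foxtrot, bravo, golf]
i=0: L=bravo R=bravo -> agree -> bravo
i=1: L=hotel R=hotel -> agree -> hotel
i=2: L=charlie R=charlie -> agree -> charlie
i=3: L=golf=BASE, R=delta -> take RIGHT -> delta
i=4: L=charlie R=charlie -> agree -> charlie
i=5: L=echo, R=foxtrot=BASE -> take LEFT -> echo
i=6: L=foxtrot=BASE, R=bravo -> take RIGHT -> bravo
i=7: BASE=bravo L=foxtrot R=golf all differ -> CONFLICT
Index 2 -> charlie

Answer: charlie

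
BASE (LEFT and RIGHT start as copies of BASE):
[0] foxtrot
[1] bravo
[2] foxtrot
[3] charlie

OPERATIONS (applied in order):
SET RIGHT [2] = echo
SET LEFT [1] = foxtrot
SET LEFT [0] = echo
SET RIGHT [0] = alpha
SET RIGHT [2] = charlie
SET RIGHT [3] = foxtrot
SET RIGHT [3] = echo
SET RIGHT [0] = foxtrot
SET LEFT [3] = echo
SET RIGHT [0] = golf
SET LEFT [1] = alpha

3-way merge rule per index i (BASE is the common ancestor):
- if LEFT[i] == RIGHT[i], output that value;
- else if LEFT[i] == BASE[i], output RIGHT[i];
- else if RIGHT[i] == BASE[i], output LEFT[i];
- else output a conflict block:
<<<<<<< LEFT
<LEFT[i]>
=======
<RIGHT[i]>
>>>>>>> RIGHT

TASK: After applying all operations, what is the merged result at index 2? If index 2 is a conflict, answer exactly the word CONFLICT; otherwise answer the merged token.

Final LEFT:  [echo, alpha, foxtrot, echo]
Final RIGHT: [golf, bravo, charlie, echo]
i=0: BASE=foxtrot L=echo R=golf all differ -> CONFLICT
i=1: L=alpha, R=bravo=BASE -> take LEFT -> alpha
i=2: L=foxtrot=BASE, R=charlie -> take RIGHT -> charlie
i=3: L=echo R=echo -> agree -> echo
Index 2 -> charlie

Answer: charlie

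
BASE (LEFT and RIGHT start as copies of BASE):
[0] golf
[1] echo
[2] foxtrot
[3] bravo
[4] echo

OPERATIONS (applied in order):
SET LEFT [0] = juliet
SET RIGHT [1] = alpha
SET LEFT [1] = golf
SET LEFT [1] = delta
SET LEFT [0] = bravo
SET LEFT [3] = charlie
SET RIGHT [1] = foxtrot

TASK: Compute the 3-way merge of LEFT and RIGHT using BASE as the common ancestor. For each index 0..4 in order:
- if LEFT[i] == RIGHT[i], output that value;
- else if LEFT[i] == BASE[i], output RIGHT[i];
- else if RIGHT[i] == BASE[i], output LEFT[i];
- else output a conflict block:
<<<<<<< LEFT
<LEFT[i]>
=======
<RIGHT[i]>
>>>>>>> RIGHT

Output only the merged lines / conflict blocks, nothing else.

Final LEFT:  [bravo, delta, foxtrot, charlie, echo]
Final RIGHT: [golf, foxtrot, foxtrot, bravo, echo]
i=0: L=bravo, R=golf=BASE -> take LEFT -> bravo
i=1: BASE=echo L=delta R=foxtrot all differ -> CONFLICT
i=2: L=foxtrot R=foxtrot -> agree -> foxtrot
i=3: L=charlie, R=bravo=BASE -> take LEFT -> charlie
i=4: L=echo R=echo -> agree -> echo

Answer: bravo
<<<<<<< LEFT
delta
=======
foxtrot
>>>>>>> RIGHT
foxtrot
charlie
echo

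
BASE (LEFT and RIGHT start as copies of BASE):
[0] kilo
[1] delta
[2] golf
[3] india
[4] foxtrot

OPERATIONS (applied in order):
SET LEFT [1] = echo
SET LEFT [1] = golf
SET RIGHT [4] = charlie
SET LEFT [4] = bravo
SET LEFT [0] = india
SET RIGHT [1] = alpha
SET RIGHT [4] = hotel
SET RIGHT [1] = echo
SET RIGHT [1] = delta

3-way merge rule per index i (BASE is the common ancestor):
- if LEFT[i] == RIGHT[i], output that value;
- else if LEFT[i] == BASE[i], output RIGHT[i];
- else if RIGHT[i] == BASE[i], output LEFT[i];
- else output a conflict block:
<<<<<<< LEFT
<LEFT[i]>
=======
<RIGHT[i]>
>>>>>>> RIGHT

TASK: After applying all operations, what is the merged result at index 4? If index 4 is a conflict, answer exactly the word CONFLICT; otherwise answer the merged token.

Final LEFT:  [india, golf, golf, india, bravo]
Final RIGHT: [kilo, delta, golf, india, hotel]
i=0: L=india, R=kilo=BASE -> take LEFT -> india
i=1: L=golf, R=delta=BASE -> take LEFT -> golf
i=2: L=golf R=golf -> agree -> golf
i=3: L=india R=india -> agree -> india
i=4: BASE=foxtrot L=bravo R=hotel all differ -> CONFLICT
Index 4 -> CONFLICT

Answer: CONFLICT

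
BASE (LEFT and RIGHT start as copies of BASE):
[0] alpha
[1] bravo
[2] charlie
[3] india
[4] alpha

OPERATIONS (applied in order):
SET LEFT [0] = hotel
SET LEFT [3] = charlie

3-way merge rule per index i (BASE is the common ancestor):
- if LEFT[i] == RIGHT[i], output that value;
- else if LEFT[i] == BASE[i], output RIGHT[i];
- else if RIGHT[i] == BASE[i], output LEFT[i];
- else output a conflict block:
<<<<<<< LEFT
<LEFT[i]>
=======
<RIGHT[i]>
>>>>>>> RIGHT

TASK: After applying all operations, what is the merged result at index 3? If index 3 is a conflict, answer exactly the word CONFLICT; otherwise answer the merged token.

Final LEFT:  [hotel, bravo, charlie, charlie, alpha]
Final RIGHT: [alpha, bravo, charlie, india, alpha]
i=0: L=hotel, R=alpha=BASE -> take LEFT -> hotel
i=1: L=bravo R=bravo -> agree -> bravo
i=2: L=charlie R=charlie -> agree -> charlie
i=3: L=charlie, R=india=BASE -> take LEFT -> charlie
i=4: L=alpha R=alpha -> agree -> alpha
Index 3 -> charlie

Answer: charlie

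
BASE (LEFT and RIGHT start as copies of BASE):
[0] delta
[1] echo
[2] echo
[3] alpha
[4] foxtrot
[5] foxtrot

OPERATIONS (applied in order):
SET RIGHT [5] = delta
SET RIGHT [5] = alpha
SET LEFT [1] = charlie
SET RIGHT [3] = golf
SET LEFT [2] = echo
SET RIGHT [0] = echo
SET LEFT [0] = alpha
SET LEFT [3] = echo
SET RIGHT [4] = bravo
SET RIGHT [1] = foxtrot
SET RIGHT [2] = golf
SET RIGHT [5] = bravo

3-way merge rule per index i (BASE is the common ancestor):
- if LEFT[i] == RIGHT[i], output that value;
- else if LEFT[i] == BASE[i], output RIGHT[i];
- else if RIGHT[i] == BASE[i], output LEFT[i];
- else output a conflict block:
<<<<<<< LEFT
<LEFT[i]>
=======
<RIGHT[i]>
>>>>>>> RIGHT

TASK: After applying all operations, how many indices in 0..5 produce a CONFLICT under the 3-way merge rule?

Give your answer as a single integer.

Final LEFT:  [alpha, charlie, echo, echo, foxtrot, foxtrot]
Final RIGHT: [echo, foxtrot, golf, golf, bravo, bravo]
i=0: BASE=delta L=alpha R=echo all differ -> CONFLICT
i=1: BASE=echo L=charlie R=foxtrot all differ -> CONFLICT
i=2: L=echo=BASE, R=golf -> take RIGHT -> golf
i=3: BASE=alpha L=echo R=golf all differ -> CONFLICT
i=4: L=foxtrot=BASE, R=bravo -> take RIGHT -> bravo
i=5: L=foxtrot=BASE, R=bravo -> take RIGHT -> bravo
Conflict count: 3

Answer: 3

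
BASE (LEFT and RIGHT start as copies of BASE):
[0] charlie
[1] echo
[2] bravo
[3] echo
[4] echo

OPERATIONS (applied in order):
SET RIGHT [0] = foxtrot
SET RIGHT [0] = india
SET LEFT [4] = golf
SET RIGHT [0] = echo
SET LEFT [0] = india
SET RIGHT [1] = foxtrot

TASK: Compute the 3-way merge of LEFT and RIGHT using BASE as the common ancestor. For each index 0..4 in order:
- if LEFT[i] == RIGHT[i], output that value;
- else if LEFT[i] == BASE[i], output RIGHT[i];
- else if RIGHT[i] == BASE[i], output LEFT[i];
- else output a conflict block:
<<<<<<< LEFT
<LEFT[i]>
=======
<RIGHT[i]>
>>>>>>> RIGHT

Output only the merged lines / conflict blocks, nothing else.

Final LEFT:  [india, echo, bravo, echo, golf]
Final RIGHT: [echo, foxtrot, bravo, echo, echo]
i=0: BASE=charlie L=india R=echo all differ -> CONFLICT
i=1: L=echo=BASE, R=foxtrot -> take RIGHT -> foxtrot
i=2: L=bravo R=bravo -> agree -> bravo
i=3: L=echo R=echo -> agree -> echo
i=4: L=golf, R=echo=BASE -> take LEFT -> golf

Answer: <<<<<<< LEFT
india
=======
echo
>>>>>>> RIGHT
foxtrot
bravo
echo
golf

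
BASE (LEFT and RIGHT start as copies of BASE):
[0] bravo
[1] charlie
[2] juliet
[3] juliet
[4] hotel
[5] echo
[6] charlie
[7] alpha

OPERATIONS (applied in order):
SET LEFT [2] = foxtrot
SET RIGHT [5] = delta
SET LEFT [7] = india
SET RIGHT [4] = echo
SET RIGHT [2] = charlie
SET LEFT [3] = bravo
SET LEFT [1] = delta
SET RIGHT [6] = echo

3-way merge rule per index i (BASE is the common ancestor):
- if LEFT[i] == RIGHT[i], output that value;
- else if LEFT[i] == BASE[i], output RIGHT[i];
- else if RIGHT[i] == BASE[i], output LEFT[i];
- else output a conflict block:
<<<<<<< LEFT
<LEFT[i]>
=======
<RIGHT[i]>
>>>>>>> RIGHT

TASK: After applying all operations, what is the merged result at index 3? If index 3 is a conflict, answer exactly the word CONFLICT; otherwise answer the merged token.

Answer: bravo

Derivation:
Final LEFT:  [bravo, delta, foxtrot, bravo, hotel, echo, charlie, india]
Final RIGHT: [bravo, charlie, charlie, juliet, echo, delta, echo, alpha]
i=0: L=bravo R=bravo -> agree -> bravo
i=1: L=delta, R=charlie=BASE -> take LEFT -> delta
i=2: BASE=juliet L=foxtrot R=charlie all differ -> CONFLICT
i=3: L=bravo, R=juliet=BASE -> take LEFT -> bravo
i=4: L=hotel=BASE, R=echo -> take RIGHT -> echo
i=5: L=echo=BASE, R=delta -> take RIGHT -> delta
i=6: L=charlie=BASE, R=echo -> take RIGHT -> echo
i=7: L=india, R=alpha=BASE -> take LEFT -> india
Index 3 -> bravo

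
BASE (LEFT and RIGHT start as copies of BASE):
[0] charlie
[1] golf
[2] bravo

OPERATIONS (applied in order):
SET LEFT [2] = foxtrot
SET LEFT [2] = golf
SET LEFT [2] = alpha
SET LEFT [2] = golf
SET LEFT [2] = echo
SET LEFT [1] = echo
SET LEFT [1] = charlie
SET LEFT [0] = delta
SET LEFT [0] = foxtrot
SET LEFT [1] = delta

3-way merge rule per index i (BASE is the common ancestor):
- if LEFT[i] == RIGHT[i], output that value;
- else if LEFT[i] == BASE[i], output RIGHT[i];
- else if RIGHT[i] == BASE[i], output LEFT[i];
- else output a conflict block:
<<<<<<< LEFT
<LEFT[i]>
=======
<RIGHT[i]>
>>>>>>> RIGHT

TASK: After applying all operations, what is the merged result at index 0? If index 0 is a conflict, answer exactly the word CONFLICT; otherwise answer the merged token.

Answer: foxtrot

Derivation:
Final LEFT:  [foxtrot, delta, echo]
Final RIGHT: [charlie, golf, bravo]
i=0: L=foxtrot, R=charlie=BASE -> take LEFT -> foxtrot
i=1: L=delta, R=golf=BASE -> take LEFT -> delta
i=2: L=echo, R=bravo=BASE -> take LEFT -> echo
Index 0 -> foxtrot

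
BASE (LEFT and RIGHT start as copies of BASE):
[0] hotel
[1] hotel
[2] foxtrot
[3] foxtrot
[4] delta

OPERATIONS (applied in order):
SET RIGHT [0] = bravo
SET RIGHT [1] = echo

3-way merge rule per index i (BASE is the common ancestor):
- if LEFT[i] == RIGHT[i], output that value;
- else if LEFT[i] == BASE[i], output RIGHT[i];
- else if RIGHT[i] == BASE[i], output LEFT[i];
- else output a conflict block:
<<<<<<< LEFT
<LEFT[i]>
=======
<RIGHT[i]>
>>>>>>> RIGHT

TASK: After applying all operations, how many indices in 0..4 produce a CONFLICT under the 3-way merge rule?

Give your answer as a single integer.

Answer: 0

Derivation:
Final LEFT:  [hotel, hotel, foxtrot, foxtrot, delta]
Final RIGHT: [bravo, echo, foxtrot, foxtrot, delta]
i=0: L=hotel=BASE, R=bravo -> take RIGHT -> bravo
i=1: L=hotel=BASE, R=echo -> take RIGHT -> echo
i=2: L=foxtrot R=foxtrot -> agree -> foxtrot
i=3: L=foxtrot R=foxtrot -> agree -> foxtrot
i=4: L=delta R=delta -> agree -> delta
Conflict count: 0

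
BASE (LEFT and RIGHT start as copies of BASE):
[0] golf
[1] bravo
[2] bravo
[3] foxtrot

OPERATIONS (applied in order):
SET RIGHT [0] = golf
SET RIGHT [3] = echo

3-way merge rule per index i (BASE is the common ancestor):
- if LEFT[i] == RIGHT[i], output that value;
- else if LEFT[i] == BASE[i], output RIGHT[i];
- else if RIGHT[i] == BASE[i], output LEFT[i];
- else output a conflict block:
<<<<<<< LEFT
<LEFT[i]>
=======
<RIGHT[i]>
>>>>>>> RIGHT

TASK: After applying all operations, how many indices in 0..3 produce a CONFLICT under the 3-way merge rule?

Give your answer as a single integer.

Answer: 0

Derivation:
Final LEFT:  [golf, bravo, bravo, foxtrot]
Final RIGHT: [golf, bravo, bravo, echo]
i=0: L=golf R=golf -> agree -> golf
i=1: L=bravo R=bravo -> agree -> bravo
i=2: L=bravo R=bravo -> agree -> bravo
i=3: L=foxtrot=BASE, R=echo -> take RIGHT -> echo
Conflict count: 0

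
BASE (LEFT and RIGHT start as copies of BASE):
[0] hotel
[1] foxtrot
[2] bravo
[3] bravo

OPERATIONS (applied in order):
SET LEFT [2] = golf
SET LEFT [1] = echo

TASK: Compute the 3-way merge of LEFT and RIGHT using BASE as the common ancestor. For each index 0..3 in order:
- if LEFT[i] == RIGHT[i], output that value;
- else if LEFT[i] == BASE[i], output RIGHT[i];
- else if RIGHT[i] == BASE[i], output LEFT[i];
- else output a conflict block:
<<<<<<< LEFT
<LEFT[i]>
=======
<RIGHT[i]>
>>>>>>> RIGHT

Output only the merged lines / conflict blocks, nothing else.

Answer: hotel
echo
golf
bravo

Derivation:
Final LEFT:  [hotel, echo, golf, bravo]
Final RIGHT: [hotel, foxtrot, bravo, bravo]
i=0: L=hotel R=hotel -> agree -> hotel
i=1: L=echo, R=foxtrot=BASE -> take LEFT -> echo
i=2: L=golf, R=bravo=BASE -> take LEFT -> golf
i=3: L=bravo R=bravo -> agree -> bravo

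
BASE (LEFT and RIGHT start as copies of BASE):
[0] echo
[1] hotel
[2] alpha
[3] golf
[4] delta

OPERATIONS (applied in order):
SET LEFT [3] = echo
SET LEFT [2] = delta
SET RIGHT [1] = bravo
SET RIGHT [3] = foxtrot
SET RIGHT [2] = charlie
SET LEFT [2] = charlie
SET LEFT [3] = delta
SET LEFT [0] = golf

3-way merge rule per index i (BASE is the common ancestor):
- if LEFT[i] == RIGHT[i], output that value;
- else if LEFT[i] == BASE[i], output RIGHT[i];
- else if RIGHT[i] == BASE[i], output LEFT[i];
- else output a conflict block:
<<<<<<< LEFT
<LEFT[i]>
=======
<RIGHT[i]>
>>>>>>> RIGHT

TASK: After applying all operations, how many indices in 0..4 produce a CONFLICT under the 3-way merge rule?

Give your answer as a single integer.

Answer: 1

Derivation:
Final LEFT:  [golf, hotel, charlie, delta, delta]
Final RIGHT: [echo, bravo, charlie, foxtrot, delta]
i=0: L=golf, R=echo=BASE -> take LEFT -> golf
i=1: L=hotel=BASE, R=bravo -> take RIGHT -> bravo
i=2: L=charlie R=charlie -> agree -> charlie
i=3: BASE=golf L=delta R=foxtrot all differ -> CONFLICT
i=4: L=delta R=delta -> agree -> delta
Conflict count: 1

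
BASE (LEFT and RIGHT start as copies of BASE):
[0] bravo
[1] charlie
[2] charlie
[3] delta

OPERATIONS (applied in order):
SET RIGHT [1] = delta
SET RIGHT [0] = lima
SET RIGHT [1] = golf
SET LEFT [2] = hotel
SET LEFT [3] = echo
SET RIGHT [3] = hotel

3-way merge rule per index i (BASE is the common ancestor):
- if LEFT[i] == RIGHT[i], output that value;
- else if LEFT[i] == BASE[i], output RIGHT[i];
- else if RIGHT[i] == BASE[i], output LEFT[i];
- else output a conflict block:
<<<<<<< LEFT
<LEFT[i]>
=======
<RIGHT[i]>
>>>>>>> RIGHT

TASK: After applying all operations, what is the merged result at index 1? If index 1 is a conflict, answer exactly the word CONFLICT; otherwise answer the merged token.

Answer: golf

Derivation:
Final LEFT:  [bravo, charlie, hotel, echo]
Final RIGHT: [lima, golf, charlie, hotel]
i=0: L=bravo=BASE, R=lima -> take RIGHT -> lima
i=1: L=charlie=BASE, R=golf -> take RIGHT -> golf
i=2: L=hotel, R=charlie=BASE -> take LEFT -> hotel
i=3: BASE=delta L=echo R=hotel all differ -> CONFLICT
Index 1 -> golf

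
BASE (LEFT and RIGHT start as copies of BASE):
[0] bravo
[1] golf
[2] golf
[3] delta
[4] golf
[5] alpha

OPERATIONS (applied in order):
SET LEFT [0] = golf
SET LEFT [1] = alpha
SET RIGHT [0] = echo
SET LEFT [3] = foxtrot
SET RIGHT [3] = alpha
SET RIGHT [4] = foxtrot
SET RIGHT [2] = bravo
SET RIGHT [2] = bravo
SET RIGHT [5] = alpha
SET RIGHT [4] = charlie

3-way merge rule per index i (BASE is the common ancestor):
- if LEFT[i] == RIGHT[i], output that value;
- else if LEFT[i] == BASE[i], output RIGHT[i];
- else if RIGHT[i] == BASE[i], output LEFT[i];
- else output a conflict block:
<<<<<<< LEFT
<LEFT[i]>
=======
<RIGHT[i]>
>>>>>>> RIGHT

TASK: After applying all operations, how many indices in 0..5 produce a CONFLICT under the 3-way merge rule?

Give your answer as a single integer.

Answer: 2

Derivation:
Final LEFT:  [golf, alpha, golf, foxtrot, golf, alpha]
Final RIGHT: [echo, golf, bravo, alpha, charlie, alpha]
i=0: BASE=bravo L=golf R=echo all differ -> CONFLICT
i=1: L=alpha, R=golf=BASE -> take LEFT -> alpha
i=2: L=golf=BASE, R=bravo -> take RIGHT -> bravo
i=3: BASE=delta L=foxtrot R=alpha all differ -> CONFLICT
i=4: L=golf=BASE, R=charlie -> take RIGHT -> charlie
i=5: L=alpha R=alpha -> agree -> alpha
Conflict count: 2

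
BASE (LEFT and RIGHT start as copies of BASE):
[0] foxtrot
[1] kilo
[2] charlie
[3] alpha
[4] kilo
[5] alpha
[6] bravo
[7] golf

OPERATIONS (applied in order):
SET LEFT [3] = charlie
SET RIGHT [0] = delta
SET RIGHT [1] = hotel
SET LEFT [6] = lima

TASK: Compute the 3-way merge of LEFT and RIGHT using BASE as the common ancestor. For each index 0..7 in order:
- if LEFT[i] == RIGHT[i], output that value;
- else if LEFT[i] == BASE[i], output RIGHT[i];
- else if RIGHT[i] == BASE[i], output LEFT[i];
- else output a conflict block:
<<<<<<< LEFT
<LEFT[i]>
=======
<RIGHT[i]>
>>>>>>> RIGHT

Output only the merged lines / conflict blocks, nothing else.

Final LEFT:  [foxtrot, kilo, charlie, charlie, kilo, alpha, lima, golf]
Final RIGHT: [delta, hotel, charlie, alpha, kilo, alpha, bravo, golf]
i=0: L=foxtrot=BASE, R=delta -> take RIGHT -> delta
i=1: L=kilo=BASE, R=hotel -> take RIGHT -> hotel
i=2: L=charlie R=charlie -> agree -> charlie
i=3: L=charlie, R=alpha=BASE -> take LEFT -> charlie
i=4: L=kilo R=kilo -> agree -> kilo
i=5: L=alpha R=alpha -> agree -> alpha
i=6: L=lima, R=bravo=BASE -> take LEFT -> lima
i=7: L=golf R=golf -> agree -> golf

Answer: delta
hotel
charlie
charlie
kilo
alpha
lima
golf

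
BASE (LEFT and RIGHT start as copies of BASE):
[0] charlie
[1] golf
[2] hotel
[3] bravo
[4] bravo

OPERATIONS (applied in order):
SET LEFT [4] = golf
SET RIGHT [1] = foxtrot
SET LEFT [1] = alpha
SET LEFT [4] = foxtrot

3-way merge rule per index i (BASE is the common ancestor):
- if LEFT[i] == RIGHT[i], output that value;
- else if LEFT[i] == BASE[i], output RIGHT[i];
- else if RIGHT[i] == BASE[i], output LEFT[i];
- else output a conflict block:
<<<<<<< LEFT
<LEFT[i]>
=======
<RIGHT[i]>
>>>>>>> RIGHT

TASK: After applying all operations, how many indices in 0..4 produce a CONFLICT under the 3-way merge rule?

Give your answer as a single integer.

Answer: 1

Derivation:
Final LEFT:  [charlie, alpha, hotel, bravo, foxtrot]
Final RIGHT: [charlie, foxtrot, hotel, bravo, bravo]
i=0: L=charlie R=charlie -> agree -> charlie
i=1: BASE=golf L=alpha R=foxtrot all differ -> CONFLICT
i=2: L=hotel R=hotel -> agree -> hotel
i=3: L=bravo R=bravo -> agree -> bravo
i=4: L=foxtrot, R=bravo=BASE -> take LEFT -> foxtrot
Conflict count: 1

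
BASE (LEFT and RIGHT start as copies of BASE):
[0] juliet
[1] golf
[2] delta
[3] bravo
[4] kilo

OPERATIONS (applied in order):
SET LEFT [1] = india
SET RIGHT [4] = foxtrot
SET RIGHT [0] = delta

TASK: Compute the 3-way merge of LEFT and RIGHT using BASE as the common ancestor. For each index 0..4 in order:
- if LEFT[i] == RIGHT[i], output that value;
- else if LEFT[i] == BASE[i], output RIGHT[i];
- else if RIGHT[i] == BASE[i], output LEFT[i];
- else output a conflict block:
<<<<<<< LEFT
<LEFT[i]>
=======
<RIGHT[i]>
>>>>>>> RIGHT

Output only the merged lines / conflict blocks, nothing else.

Final LEFT:  [juliet, india, delta, bravo, kilo]
Final RIGHT: [delta, golf, delta, bravo, foxtrot]
i=0: L=juliet=BASE, R=delta -> take RIGHT -> delta
i=1: L=india, R=golf=BASE -> take LEFT -> india
i=2: L=delta R=delta -> agree -> delta
i=3: L=bravo R=bravo -> agree -> bravo
i=4: L=kilo=BASE, R=foxtrot -> take RIGHT -> foxtrot

Answer: delta
india
delta
bravo
foxtrot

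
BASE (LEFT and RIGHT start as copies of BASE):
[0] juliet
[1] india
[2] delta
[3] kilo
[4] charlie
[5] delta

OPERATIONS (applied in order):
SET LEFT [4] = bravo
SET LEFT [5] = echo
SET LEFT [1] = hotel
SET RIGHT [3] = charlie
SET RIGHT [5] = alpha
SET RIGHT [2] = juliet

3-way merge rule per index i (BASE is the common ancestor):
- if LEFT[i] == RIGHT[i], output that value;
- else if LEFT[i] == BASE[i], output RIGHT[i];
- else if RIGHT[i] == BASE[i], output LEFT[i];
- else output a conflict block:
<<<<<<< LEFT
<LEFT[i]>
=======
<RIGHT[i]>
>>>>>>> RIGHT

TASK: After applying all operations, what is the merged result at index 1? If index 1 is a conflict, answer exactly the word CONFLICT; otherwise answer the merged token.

Answer: hotel

Derivation:
Final LEFT:  [juliet, hotel, delta, kilo, bravo, echo]
Final RIGHT: [juliet, india, juliet, charlie, charlie, alpha]
i=0: L=juliet R=juliet -> agree -> juliet
i=1: L=hotel, R=india=BASE -> take LEFT -> hotel
i=2: L=delta=BASE, R=juliet -> take RIGHT -> juliet
i=3: L=kilo=BASE, R=charlie -> take RIGHT -> charlie
i=4: L=bravo, R=charlie=BASE -> take LEFT -> bravo
i=5: BASE=delta L=echo R=alpha all differ -> CONFLICT
Index 1 -> hotel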